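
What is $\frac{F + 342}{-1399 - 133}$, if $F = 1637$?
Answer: $- \frac{1979}{1532} \approx -1.2918$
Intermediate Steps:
$\frac{F + 342}{-1399 - 133} = \frac{1637 + 342}{-1399 - 133} = \frac{1979}{-1532} = 1979 \left(- \frac{1}{1532}\right) = - \frac{1979}{1532}$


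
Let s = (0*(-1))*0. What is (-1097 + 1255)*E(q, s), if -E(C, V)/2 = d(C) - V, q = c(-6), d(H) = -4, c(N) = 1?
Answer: 1264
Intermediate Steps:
s = 0 (s = 0*0 = 0)
q = 1
E(C, V) = 8 + 2*V (E(C, V) = -2*(-4 - V) = 8 + 2*V)
(-1097 + 1255)*E(q, s) = (-1097 + 1255)*(8 + 2*0) = 158*(8 + 0) = 158*8 = 1264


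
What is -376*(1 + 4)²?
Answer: -9400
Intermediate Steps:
-376*(1 + 4)² = -376*5² = -376*25 = -9400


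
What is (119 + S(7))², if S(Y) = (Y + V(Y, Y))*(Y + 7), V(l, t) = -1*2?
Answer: 35721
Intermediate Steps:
V(l, t) = -2
S(Y) = (-2 + Y)*(7 + Y) (S(Y) = (Y - 2)*(Y + 7) = (-2 + Y)*(7 + Y))
(119 + S(7))² = (119 + (-14 + 7² + 5*7))² = (119 + (-14 + 49 + 35))² = (119 + 70)² = 189² = 35721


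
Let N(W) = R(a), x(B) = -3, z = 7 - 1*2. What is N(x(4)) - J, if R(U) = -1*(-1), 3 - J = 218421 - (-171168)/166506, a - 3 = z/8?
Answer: 6061374197/27751 ≈ 2.1842e+5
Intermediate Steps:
z = 5 (z = 7 - 2 = 5)
a = 29/8 (a = 3 + 5/8 = 29/8 ≈ 3.6250)
J = -6061346446/27751 (J = 3 - (218421 - (-171168)/166506) = 3 - (218421 - 1*(-28528/27751)) = 3 - (218421 + 28528/27751) = 3 - 1*6061429699/27751 = 3 - 6061429699/27751 = -6061346446/27751 ≈ -2.1842e+5)
R(U) = 1
N(W) = 1
N(x(4)) - J = 1 - 1*(-6061346446/27751) = 1 + 6061346446/27751 = 6061374197/27751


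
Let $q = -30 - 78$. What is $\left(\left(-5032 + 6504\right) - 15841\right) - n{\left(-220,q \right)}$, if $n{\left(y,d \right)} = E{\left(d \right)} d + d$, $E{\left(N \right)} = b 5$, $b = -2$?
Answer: $-15341$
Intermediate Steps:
$E{\left(N \right)} = -10$ ($E{\left(N \right)} = \left(-2\right) 5 = -10$)
$q = -108$
$n{\left(y,d \right)} = - 9 d$ ($n{\left(y,d \right)} = - 10 d + d = - 9 d$)
$\left(\left(-5032 + 6504\right) - 15841\right) - n{\left(-220,q \right)} = \left(\left(-5032 + 6504\right) - 15841\right) - \left(-9\right) \left(-108\right) = \left(1472 - 15841\right) - 972 = -14369 - 972 = -15341$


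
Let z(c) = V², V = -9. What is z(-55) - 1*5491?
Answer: -5410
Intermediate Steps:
z(c) = 81 (z(c) = (-9)² = 81)
z(-55) - 1*5491 = 81 - 1*5491 = 81 - 5491 = -5410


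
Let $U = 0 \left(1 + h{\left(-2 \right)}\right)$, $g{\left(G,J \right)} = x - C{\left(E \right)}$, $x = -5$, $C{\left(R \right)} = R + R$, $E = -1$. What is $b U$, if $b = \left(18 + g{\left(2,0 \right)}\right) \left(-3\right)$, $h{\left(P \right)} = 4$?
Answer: $0$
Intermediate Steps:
$C{\left(R \right)} = 2 R$
$g{\left(G,J \right)} = -3$ ($g{\left(G,J \right)} = -5 - 2 \left(-1\right) = -5 - -2 = -5 + 2 = -3$)
$U = 0$ ($U = 0 \left(1 + 4\right) = 0 \cdot 5 = 0$)
$b = -45$ ($b = \left(18 - 3\right) \left(-3\right) = 15 \left(-3\right) = -45$)
$b U = \left(-45\right) 0 = 0$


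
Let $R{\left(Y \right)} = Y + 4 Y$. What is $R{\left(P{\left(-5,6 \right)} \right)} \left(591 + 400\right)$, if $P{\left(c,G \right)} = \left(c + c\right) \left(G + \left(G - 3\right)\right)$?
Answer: $-445950$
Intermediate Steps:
$P{\left(c,G \right)} = 2 c \left(-3 + 2 G\right)$ ($P{\left(c,G \right)} = 2 c \left(G + \left(-3 + G\right)\right) = 2 c \left(-3 + 2 G\right)$)
$R{\left(Y \right)} = 5 Y$
$R{\left(P{\left(-5,6 \right)} \right)} \left(591 + 400\right) = 5 \cdot 2 \left(-5\right) \left(-3 + 2 \cdot 6\right) \left(591 + 400\right) = 5 \cdot 2 \left(-5\right) \left(-3 + 12\right) 991 = 5 \cdot 2 \left(-5\right) 9 \cdot 991 = 5 \left(-90\right) 991 = \left(-450\right) 991 = -445950$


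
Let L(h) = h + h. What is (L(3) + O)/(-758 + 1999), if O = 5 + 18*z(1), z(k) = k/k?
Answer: 29/1241 ≈ 0.023368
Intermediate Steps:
z(k) = 1
L(h) = 2*h
O = 23 (O = 5 + 18*1 = 5 + 18 = 23)
(L(3) + O)/(-758 + 1999) = (2*3 + 23)/(-758 + 1999) = (6 + 23)/1241 = 29*(1/1241) = 29/1241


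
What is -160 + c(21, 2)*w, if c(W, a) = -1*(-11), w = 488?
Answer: 5208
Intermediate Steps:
c(W, a) = 11
-160 + c(21, 2)*w = -160 + 11*488 = -160 + 5368 = 5208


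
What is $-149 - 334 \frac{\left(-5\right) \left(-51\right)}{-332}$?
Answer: $\frac{17851}{166} \approx 107.54$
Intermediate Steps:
$-149 - 334 \frac{\left(-5\right) \left(-51\right)}{-332} = -149 - 334 \cdot 255 \left(- \frac{1}{332}\right) = -149 - - \frac{42585}{166} = -149 + \frac{42585}{166} = \frac{17851}{166}$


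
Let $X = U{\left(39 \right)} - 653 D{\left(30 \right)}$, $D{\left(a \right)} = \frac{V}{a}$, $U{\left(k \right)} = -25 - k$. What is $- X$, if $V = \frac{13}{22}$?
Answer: $\frac{50729}{660} \approx 76.862$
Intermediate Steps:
$V = \frac{13}{22}$ ($V = 13 \cdot \frac{1}{22} = \frac{13}{22} \approx 0.59091$)
$D{\left(a \right)} = \frac{13}{22 a}$
$X = - \frac{50729}{660}$ ($X = \left(-25 - 39\right) - 653 \frac{13}{22 \cdot 30} = \left(-25 - 39\right) - 653 \cdot \frac{13}{22} \cdot \frac{1}{30} = -64 - \frac{8489}{660} = - \frac{50729}{660} \approx -76.862$)
$- X = \left(-1\right) \left(- \frac{50729}{660}\right) = \frac{50729}{660}$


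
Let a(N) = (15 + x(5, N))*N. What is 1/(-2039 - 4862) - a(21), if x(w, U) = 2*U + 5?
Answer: -8985103/6901 ≈ -1302.0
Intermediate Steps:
x(w, U) = 5 + 2*U
a(N) = N*(20 + 2*N) (a(N) = (15 + (5 + 2*N))*N = (20 + 2*N)*N = N*(20 + 2*N))
1/(-2039 - 4862) - a(21) = 1/(-2039 - 4862) - 2*21*(10 + 21) = 1/(-6901) - 2*21*31 = -1/6901 - 1*1302 = -1/6901 - 1302 = -8985103/6901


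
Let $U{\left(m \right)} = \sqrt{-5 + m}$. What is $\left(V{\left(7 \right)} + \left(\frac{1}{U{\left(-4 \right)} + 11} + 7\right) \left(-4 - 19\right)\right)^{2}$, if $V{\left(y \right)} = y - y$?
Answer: $\frac{112178682}{4225} - \frac{1461627 i}{8450} \approx 26551.0 - 172.97 i$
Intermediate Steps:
$V{\left(y \right)} = 0$
$\left(V{\left(7 \right)} + \left(\frac{1}{U{\left(-4 \right)} + 11} + 7\right) \left(-4 - 19\right)\right)^{2} = \left(0 + \left(\frac{1}{\sqrt{-5 - 4} + 11} + 7\right) \left(-4 - 19\right)\right)^{2} = \left(0 + \left(\frac{1}{\sqrt{-9} + 11} + 7\right) \left(-23\right)\right)^{2} = \left(0 + \left(\frac{1}{3 i + 11} + 7\right) \left(-23\right)\right)^{2} = \left(0 + \left(\frac{1}{11 + 3 i} + 7\right) \left(-23\right)\right)^{2} = \left(0 + \left(\frac{11 - 3 i}{130} + 7\right) \left(-23\right)\right)^{2} = \left(0 + \left(7 + \frac{11 - 3 i}{130}\right) \left(-23\right)\right)^{2} = \left(0 - \left(161 + \frac{23 \left(11 - 3 i\right)}{130}\right)\right)^{2} = \left(-161 - \frac{23 \left(11 - 3 i\right)}{130}\right)^{2}$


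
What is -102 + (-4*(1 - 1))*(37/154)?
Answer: -102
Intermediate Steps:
-102 + (-4*(1 - 1))*(37/154) = -102 + (-4*0)*(37*(1/154)) = -102 + 0*(37/154) = -102 + 0 = -102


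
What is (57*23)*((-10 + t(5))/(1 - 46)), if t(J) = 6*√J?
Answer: 874/3 - 874*√5/5 ≈ -99.531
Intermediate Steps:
(57*23)*((-10 + t(5))/(1 - 46)) = (57*23)*((-10 + 6*√5)/(1 - 46)) = 1311*((-10 + 6*√5)/(-45)) = 1311*((-10 + 6*√5)*(-1/45)) = 1311*(2/9 - 2*√5/15) = 874/3 - 874*√5/5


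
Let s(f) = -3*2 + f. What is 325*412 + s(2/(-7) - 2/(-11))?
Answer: 10309830/77 ≈ 1.3389e+5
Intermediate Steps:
s(f) = -6 + f
325*412 + s(2/(-7) - 2/(-11)) = 325*412 + (-6 + (2/(-7) - 2/(-11))) = 133900 + (-6 + (2*(-⅐) - 2*(-1/11))) = 133900 + (-6 + (-2/7 + 2/11)) = 133900 + (-6 - 8/77) = 133900 - 470/77 = 10309830/77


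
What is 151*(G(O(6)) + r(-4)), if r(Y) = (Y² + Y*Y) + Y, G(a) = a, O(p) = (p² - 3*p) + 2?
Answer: 7248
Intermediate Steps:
O(p) = 2 + p² - 3*p
r(Y) = Y + 2*Y² (r(Y) = (Y² + Y²) + Y = 2*Y² + Y = Y + 2*Y²)
151*(G(O(6)) + r(-4)) = 151*((2 + 6² - 3*6) - 4*(1 + 2*(-4))) = 151*((2 + 36 - 18) - 4*(1 - 8)) = 151*(20 - 4*(-7)) = 151*(20 + 28) = 151*48 = 7248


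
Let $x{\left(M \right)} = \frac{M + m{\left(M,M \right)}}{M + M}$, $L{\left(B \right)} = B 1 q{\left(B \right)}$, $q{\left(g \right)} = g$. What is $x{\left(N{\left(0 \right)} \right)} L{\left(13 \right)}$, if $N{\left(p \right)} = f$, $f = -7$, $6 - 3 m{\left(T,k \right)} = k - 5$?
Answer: $\frac{169}{14} \approx 12.071$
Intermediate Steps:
$m{\left(T,k \right)} = \frac{11}{3} - \frac{k}{3}$ ($m{\left(T,k \right)} = 2 - \frac{k - 5}{3} = 2 - \frac{-5 + k}{3} = 2 - \left(- \frac{5}{3} + \frac{k}{3}\right) = \frac{11}{3} - \frac{k}{3}$)
$N{\left(p \right)} = -7$
$L{\left(B \right)} = B^{2}$ ($L{\left(B \right)} = B 1 B = B B = B^{2}$)
$x{\left(M \right)} = \frac{\frac{11}{3} + \frac{2 M}{3}}{2 M}$ ($x{\left(M \right)} = \frac{M - \left(- \frac{11}{3} + \frac{M}{3}\right)}{M + M} = \frac{\frac{11}{3} + \frac{2 M}{3}}{2 M}$)
$x{\left(N{\left(0 \right)} \right)} L{\left(13 \right)} = \frac{11 + 2 \left(-7\right)}{6 \left(-7\right)} 13^{2} = \frac{1}{6} \left(- \frac{1}{7}\right) \left(11 - 14\right) 169 = \frac{1}{6} \left(- \frac{1}{7}\right) \left(-3\right) 169 = \frac{1}{14} \cdot 169 = \frac{169}{14}$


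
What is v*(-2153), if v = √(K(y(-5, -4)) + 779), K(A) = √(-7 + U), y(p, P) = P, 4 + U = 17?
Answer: -2153*√(779 + √6) ≈ -60186.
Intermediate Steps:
U = 13 (U = -4 + 17 = 13)
K(A) = √6 (K(A) = √(-7 + 13) = √6)
v = √(779 + √6) (v = √(√6 + 779) = √(779 + √6) ≈ 27.954)
v*(-2153) = √(779 + √6)*(-2153) = -2153*√(779 + √6)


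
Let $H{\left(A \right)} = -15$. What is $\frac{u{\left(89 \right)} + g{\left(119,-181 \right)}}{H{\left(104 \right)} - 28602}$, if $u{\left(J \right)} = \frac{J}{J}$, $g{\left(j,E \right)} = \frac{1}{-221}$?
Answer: $- \frac{220}{6324357} \approx -3.4786 \cdot 10^{-5}$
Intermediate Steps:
$g{\left(j,E \right)} = - \frac{1}{221}$
$u{\left(J \right)} = 1$
$\frac{u{\left(89 \right)} + g{\left(119,-181 \right)}}{H{\left(104 \right)} - 28602} = \frac{1 - \frac{1}{221}}{-15 - 28602} = \frac{220}{221 \left(-28617\right)} = \frac{220}{221} \left(- \frac{1}{28617}\right) = - \frac{220}{6324357}$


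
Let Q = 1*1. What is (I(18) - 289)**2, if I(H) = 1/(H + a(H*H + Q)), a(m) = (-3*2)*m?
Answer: 311753605801/3732624 ≈ 83521.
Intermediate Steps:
Q = 1
a(m) = -6*m
I(H) = 1/(-6 + H - 6*H**2) (I(H) = 1/(H - 6*(H*H + 1)) = 1/(H - 6*(H**2 + 1)) = 1/(H - 6*(1 + H**2)) = 1/(H + (-6 - 6*H**2)) = 1/(-6 + H - 6*H**2))
(I(18) - 289)**2 = (1/(-6 + 18 - 6*18**2) - 289)**2 = (1/(-6 + 18 - 6*324) - 289)**2 = (1/(-6 + 18 - 1944) - 289)**2 = (1/(-1932) - 289)**2 = (-1/1932 - 289)**2 = (-558349/1932)**2 = 311753605801/3732624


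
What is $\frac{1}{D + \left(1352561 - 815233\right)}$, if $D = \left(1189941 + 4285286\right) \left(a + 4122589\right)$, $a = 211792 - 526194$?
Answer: $\frac{1}{20850688820777} \approx 4.796 \cdot 10^{-14}$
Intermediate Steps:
$a = -314402$
$D = 20850688283449$ ($D = \left(1189941 + 4285286\right) \left(-314402 + 4122589\right) = 5475227 \cdot 3808187 = 20850688283449$)
$\frac{1}{D + \left(1352561 - 815233\right)} = \frac{1}{20850688283449 + \left(1352561 - 815233\right)} = \frac{1}{20850688283449 + 537328} = \frac{1}{20850688820777}$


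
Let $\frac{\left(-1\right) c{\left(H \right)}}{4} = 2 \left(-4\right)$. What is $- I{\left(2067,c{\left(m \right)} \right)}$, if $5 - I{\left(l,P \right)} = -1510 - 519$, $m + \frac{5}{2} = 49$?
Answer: $-2034$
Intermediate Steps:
$m = \frac{93}{2}$ ($m = - \frac{5}{2} + 49 = \frac{93}{2} \approx 46.5$)
$c{\left(H \right)} = 32$ ($c{\left(H \right)} = - 4 \cdot 2 \left(-4\right) = \left(-4\right) \left(-8\right) = 32$)
$I{\left(l,P \right)} = 2034$ ($I{\left(l,P \right)} = 5 - \left(-1510 - 519\right) = 5 - -2029 = 5 + 2029 = 2034$)
$- I{\left(2067,c{\left(m \right)} \right)} = \left(-1\right) 2034 = -2034$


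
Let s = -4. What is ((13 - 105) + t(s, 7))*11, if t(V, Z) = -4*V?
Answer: -836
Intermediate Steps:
((13 - 105) + t(s, 7))*11 = ((13 - 105) - 4*(-4))*11 = (-92 + 16)*11 = -76*11 = -836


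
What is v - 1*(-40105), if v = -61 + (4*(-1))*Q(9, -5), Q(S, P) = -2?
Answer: 40052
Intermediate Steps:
v = -53 (v = -61 + (4*(-1))*(-2) = -61 - 4*(-2) = -61 + 8 = -53)
v - 1*(-40105) = -53 - 1*(-40105) = -53 + 40105 = 40052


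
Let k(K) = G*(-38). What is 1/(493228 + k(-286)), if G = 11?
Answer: 1/492810 ≈ 2.0292e-6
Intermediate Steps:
k(K) = -418 (k(K) = 11*(-38) = -418)
1/(493228 + k(-286)) = 1/(493228 - 418) = 1/492810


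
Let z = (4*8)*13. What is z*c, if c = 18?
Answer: 7488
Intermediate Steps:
z = 416 (z = 32*13 = 416)
z*c = 416*18 = 7488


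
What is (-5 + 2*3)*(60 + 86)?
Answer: 146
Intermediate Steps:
(-5 + 2*3)*(60 + 86) = (-5 + 6)*146 = 1*146 = 146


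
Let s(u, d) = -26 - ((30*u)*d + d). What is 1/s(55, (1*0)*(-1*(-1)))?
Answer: -1/26 ≈ -0.038462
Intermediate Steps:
s(u, d) = -26 - d - 30*d*u (s(u, d) = -26 - (30*d*u + d) = -26 - (d + 30*d*u) = -26 + (-d - 30*d*u) = -26 - d - 30*d*u)
1/s(55, (1*0)*(-1*(-1))) = 1/(-26 - 1*0*(-1*(-1)) - 30*(1*0)*(-1*(-1))*55) = 1/(-26 - 0 - 30*0*1*55) = 1/(-26 - 1*0 - 30*0*55) = 1/(-26 + 0 + 0) = 1/(-26) = -1/26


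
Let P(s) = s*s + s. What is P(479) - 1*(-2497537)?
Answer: 2727457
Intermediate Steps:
P(s) = s + s² (P(s) = s² + s = s + s²)
P(479) - 1*(-2497537) = 479*(1 + 479) - 1*(-2497537) = 479*480 + 2497537 = 229920 + 2497537 = 2727457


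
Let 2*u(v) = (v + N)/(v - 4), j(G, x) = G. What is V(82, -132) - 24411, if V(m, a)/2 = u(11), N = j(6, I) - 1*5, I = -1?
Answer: -170865/7 ≈ -24409.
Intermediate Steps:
N = 1 (N = 6 - 1*5 = 6 - 5 = 1)
u(v) = (1 + v)/(2*(-4 + v)) (u(v) = ((v + 1)/(v - 4))/2 = ((1 + v)/(-4 + v))/2 = (1 + v)/(2*(-4 + v)))
V(m, a) = 12/7 (V(m, a) = 2*((1 + 11)/(2*(-4 + 11))) = 2*((½)*12/7) = 2*((½)*(⅐)*12) = 2*(6/7) = 12/7)
V(82, -132) - 24411 = 12/7 - 24411 = -170865/7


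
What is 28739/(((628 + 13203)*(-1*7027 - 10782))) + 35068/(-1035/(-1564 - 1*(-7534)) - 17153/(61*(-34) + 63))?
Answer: 6913520321052093651/1647396526649665 ≈ 4196.6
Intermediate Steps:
28739/(((628 + 13203)*(-1*7027 - 10782))) + 35068/(-1035/(-1564 - 1*(-7534)) - 17153/(61*(-34) + 63)) = 28739/((13831*(-7027 - 10782))) + 35068/(-1035/(-1564 + 7534) - 17153/(-2074 + 63)) = 28739/((13831*(-17809))) + 35068/(-1035/5970 - 17153/(-2011)) = 28739/(-246316279) + 35068/(-1035*1/5970 - 17153*(-1/2011)) = 28739*(-1/246316279) + 35068/(-69/398 + 17153/2011) = -28739/246316279 + 35068/(6688135/800378) = -28739/246316279 + 35068*(800378/6688135) = -28739/246316279 + 28067655704/6688135 = 6913520321052093651/1647396526649665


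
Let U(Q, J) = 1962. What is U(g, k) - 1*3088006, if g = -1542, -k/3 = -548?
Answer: -3086044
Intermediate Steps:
k = 1644 (k = -3*(-548) = 1644)
U(g, k) - 1*3088006 = 1962 - 1*3088006 = 1962 - 3088006 = -3086044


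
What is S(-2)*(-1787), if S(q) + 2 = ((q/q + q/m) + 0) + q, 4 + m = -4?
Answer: 19657/4 ≈ 4914.3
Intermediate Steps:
m = -8 (m = -4 - 4 = -8)
S(q) = -1 + 7*q/8 (S(q) = -2 + (((q/q + q/(-8)) + 0) + q) = -2 + (((1 + q*(-⅛)) + 0) + q) = -2 + (((1 - q/8) + 0) + q) = -2 + ((1 - q/8) + q) = -2 + (1 + 7*q/8) = -1 + 7*q/8)
S(-2)*(-1787) = (-1 + (7/8)*(-2))*(-1787) = (-1 - 7/4)*(-1787) = -11/4*(-1787) = 19657/4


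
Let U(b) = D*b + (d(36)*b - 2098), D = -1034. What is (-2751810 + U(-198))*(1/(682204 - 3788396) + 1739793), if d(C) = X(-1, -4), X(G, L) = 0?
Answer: -1722010162065660985/388274 ≈ -4.4350e+12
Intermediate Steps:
d(C) = 0
U(b) = -2098 - 1034*b (U(b) = -1034*b + (0*b - 2098) = -1034*b + (0 - 2098) = -1034*b - 2098 = -2098 - 1034*b)
(-2751810 + U(-198))*(1/(682204 - 3788396) + 1739793) = (-2751810 + (-2098 - 1034*(-198)))*(1/(682204 - 3788396) + 1739793) = (-2751810 + (-2098 + 204732))*(1/(-3106192) + 1739793) = (-2751810 + 202634)*(-1/3106192 + 1739793) = -2549176*5404131098255/3106192 = -1722010162065660985/388274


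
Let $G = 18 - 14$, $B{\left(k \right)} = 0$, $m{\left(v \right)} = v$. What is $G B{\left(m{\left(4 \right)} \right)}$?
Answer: $0$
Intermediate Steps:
$G = 4$
$G B{\left(m{\left(4 \right)} \right)} = 4 \cdot 0 = 0$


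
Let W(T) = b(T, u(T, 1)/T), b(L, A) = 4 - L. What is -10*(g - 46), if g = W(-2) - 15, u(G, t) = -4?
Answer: 550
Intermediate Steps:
W(T) = 4 - T
g = -9 (g = (4 - 1*(-2)) - 15 = (4 + 2) - 15 = 6 - 15 = -9)
-10*(g - 46) = -10*(-9 - 46) = -10*(-55) = 550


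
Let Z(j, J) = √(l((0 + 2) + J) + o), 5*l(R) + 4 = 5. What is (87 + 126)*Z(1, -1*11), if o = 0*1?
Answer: 213*√5/5 ≈ 95.256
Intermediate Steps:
l(R) = ⅕ (l(R) = -⅘ + (⅕)*5 = -⅘ + 1 = ⅕)
o = 0
Z(j, J) = √5/5 (Z(j, J) = √(⅕ + 0) = √(⅕) = √5/5)
(87 + 126)*Z(1, -1*11) = (87 + 126)*(√5/5) = 213*(√5/5) = 213*√5/5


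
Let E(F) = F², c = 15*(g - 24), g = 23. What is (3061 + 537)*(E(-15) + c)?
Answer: 755580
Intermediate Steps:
c = -15 (c = 15*(23 - 24) = 15*(-1) = -15)
(3061 + 537)*(E(-15) + c) = (3061 + 537)*((-15)² - 15) = 3598*(225 - 15) = 3598*210 = 755580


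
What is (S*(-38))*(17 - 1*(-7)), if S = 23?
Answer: -20976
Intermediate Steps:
(S*(-38))*(17 - 1*(-7)) = (23*(-38))*(17 - 1*(-7)) = -874*(17 + 7) = -874*24 = -20976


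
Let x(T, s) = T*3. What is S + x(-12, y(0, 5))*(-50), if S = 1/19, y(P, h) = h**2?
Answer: 34201/19 ≈ 1800.1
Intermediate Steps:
S = 1/19 ≈ 0.052632
x(T, s) = 3*T
S + x(-12, y(0, 5))*(-50) = 1/19 + (3*(-12))*(-50) = 1/19 - 36*(-50) = 1/19 + 1800 = 34201/19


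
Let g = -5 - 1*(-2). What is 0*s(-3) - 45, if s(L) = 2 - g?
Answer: -45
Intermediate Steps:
g = -3 (g = -5 + 2 = -3)
s(L) = 5 (s(L) = 2 - 1*(-3) = 2 + 3 = 5)
0*s(-3) - 45 = 0*5 - 45 = 0 - 45 = -45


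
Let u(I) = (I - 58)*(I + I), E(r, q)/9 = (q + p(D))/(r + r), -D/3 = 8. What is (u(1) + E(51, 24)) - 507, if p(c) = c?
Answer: -621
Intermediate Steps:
D = -24 (D = -3*8 = -24)
E(r, q) = 9*(-24 + q)/(2*r) (E(r, q) = 9*((q - 24)/(r + r)) = 9*((-24 + q)/((2*r))) = 9*((-24 + q)*(1/(2*r))) = 9*((-24 + q)/(2*r)) = 9*(-24 + q)/(2*r))
u(I) = 2*I*(-58 + I) (u(I) = (-58 + I)*(2*I) = 2*I*(-58 + I))
(u(1) + E(51, 24)) - 507 = (2*1*(-58 + 1) + (9/2)*(-24 + 24)/51) - 507 = (2*1*(-57) + (9/2)*(1/51)*0) - 507 = (-114 + 0) - 507 = -114 - 507 = -621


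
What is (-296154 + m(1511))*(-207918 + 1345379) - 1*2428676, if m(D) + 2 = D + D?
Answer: -333430921450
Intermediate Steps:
m(D) = -2 + 2*D (m(D) = -2 + (D + D) = -2 + 2*D)
(-296154 + m(1511))*(-207918 + 1345379) - 1*2428676 = (-296154 + (-2 + 2*1511))*(-207918 + 1345379) - 1*2428676 = (-296154 + (-2 + 3022))*1137461 - 2428676 = (-296154 + 3020)*1137461 - 2428676 = -293134*1137461 - 2428676 = -333428492774 - 2428676 = -333430921450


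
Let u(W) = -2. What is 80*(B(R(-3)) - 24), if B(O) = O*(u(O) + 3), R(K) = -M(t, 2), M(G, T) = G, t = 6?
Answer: -2400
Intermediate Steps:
R(K) = -6 (R(K) = -1*6 = -6)
B(O) = O (B(O) = O*(-2 + 3) = O*1 = O)
80*(B(R(-3)) - 24) = 80*(-6 - 24) = 80*(-30) = -2400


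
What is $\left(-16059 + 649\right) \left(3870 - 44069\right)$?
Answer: $619466590$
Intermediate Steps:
$\left(-16059 + 649\right) \left(3870 - 44069\right) = \left(-15410\right) \left(-40199\right) = 619466590$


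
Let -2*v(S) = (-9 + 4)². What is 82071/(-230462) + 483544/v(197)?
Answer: -268852939/6950 ≈ -38684.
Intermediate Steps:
v(S) = -25/2 (v(S) = -(-9 + 4)²/2 = -½*(-5)² = -½*25 = -25/2)
82071/(-230462) + 483544/v(197) = 82071/(-230462) + 483544/(-25/2) = 82071*(-1/230462) + 483544*(-2/25) = -99/278 - 967088/25 = -268852939/6950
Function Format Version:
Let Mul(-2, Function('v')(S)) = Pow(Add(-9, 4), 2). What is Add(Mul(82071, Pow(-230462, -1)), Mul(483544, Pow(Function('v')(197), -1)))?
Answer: Rational(-268852939, 6950) ≈ -38684.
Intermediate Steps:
Function('v')(S) = Rational(-25, 2) (Function('v')(S) = Mul(Rational(-1, 2), Pow(Add(-9, 4), 2)) = Mul(Rational(-1, 2), Pow(-5, 2)) = Mul(Rational(-1, 2), 25) = Rational(-25, 2))
Add(Mul(82071, Pow(-230462, -1)), Mul(483544, Pow(Function('v')(197), -1))) = Add(Mul(82071, Pow(-230462, -1)), Mul(483544, Pow(Rational(-25, 2), -1))) = Add(Mul(82071, Rational(-1, 230462)), Mul(483544, Rational(-2, 25))) = Add(Rational(-99, 278), Rational(-967088, 25)) = Rational(-268852939, 6950)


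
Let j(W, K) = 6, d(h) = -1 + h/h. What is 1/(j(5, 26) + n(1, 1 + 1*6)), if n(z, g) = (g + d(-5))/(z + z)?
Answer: 2/19 ≈ 0.10526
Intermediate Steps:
d(h) = 0 (d(h) = -1 + 1 = 0)
n(z, g) = g/(2*z) (n(z, g) = (g + 0)/(z + z) = g/((2*z)) = g*(1/(2*z)) = g/(2*z))
1/(j(5, 26) + n(1, 1 + 1*6)) = 1/(6 + (½)*(1 + 1*6)/1) = 1/(6 + (½)*(1 + 6)*1) = 1/(6 + (½)*7*1) = 1/(6 + 7/2) = 1/(19/2) = 2/19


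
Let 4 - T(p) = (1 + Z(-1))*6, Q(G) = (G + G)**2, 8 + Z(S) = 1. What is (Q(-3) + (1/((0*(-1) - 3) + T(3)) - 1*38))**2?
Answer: 5329/1369 ≈ 3.8926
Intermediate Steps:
Z(S) = -7 (Z(S) = -8 + 1 = -7)
Q(G) = 4*G**2 (Q(G) = (2*G)**2 = 4*G**2)
T(p) = 40 (T(p) = 4 - (1 - 7)*6 = 4 - (-6)*6 = 4 - 1*(-36) = 4 + 36 = 40)
(Q(-3) + (1/((0*(-1) - 3) + T(3)) - 1*38))**2 = (4*(-3)**2 + (1/((0*(-1) - 3) + 40) - 1*38))**2 = (4*9 + (1/((0 - 3) + 40) - 38))**2 = (36 + (1/(-3 + 40) - 38))**2 = (36 + (1/37 - 38))**2 = (36 - 1405/37)**2 = (-73/37)**2 = 5329/1369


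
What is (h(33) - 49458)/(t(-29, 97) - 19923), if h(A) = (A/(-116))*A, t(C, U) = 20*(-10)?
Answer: 5738217/2334268 ≈ 2.4583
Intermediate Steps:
t(C, U) = -200
h(A) = -A²/116 (h(A) = (A*(-1/116))*A = (-A/116)*A = -A²/116)
(h(33) - 49458)/(t(-29, 97) - 19923) = (-1/116*33² - 49458)/(-200 - 19923) = (-1/116*1089 - 49458)/(-20123) = (-1089/116 - 49458)*(-1/20123) = -5738217/116*(-1/20123) = 5738217/2334268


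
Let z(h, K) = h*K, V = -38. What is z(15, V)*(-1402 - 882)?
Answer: 1301880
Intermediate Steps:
z(h, K) = K*h
z(15, V)*(-1402 - 882) = (-38*15)*(-1402 - 882) = -570*(-2284) = 1301880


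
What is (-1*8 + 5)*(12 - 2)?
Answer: -30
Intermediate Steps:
(-1*8 + 5)*(12 - 2) = (-8 + 5)*10 = -3*10 = -30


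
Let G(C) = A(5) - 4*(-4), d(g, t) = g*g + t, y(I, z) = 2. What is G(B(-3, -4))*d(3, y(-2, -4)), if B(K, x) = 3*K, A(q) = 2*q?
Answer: 286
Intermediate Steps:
d(g, t) = t + g² (d(g, t) = g² + t = t + g²)
G(C) = 26 (G(C) = 2*5 - 4*(-4) = 10 + 16 = 26)
G(B(-3, -4))*d(3, y(-2, -4)) = 26*(2 + 3²) = 26*(2 + 9) = 26*11 = 286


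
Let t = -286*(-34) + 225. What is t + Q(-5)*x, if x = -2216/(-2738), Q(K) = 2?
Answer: 13622397/1369 ≈ 9950.6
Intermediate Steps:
x = 1108/1369 (x = -2216*(-1/2738) = 1108/1369 ≈ 0.80935)
t = 9949 (t = 9724 + 225 = 9949)
t + Q(-5)*x = 9949 + 2*(1108/1369) = 9949 + 2216/1369 = 13622397/1369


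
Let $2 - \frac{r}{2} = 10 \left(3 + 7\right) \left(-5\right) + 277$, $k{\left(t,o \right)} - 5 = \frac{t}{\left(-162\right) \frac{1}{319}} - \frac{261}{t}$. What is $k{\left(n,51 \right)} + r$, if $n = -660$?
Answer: $\frac{10424849}{5940} \approx 1755.0$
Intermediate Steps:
$k{\left(t,o \right)} = 5 - \frac{261}{t} - \frac{319 t}{162}$ ($k{\left(t,o \right)} = 5 + \left(\frac{t}{\left(-162\right) \frac{1}{319}} - \frac{261}{t}\right) = 5 + \left(\frac{t}{- \frac{162}{319}} - \frac{261}{t}\right) = 5 + \left(t \left(- \frac{319}{162}\right) - \frac{261}{t}\right) = 5 - \left(\frac{261}{t} + \frac{319 t}{162}\right) = 5 - \frac{261}{t} - \frac{319 t}{162}$)
$r = 450$ ($r = 4 - 2 \left(10 \left(3 + 7\right) \left(-5\right) + 277\right) = 4 - 2 \left(10 \cdot 10 \left(-5\right) + 277\right) = 4 - 2 \left(100 \left(-5\right) + 277\right) = 4 - 2 \left(-500 + 277\right) = 4 - -446 = 4 + 446 = 450$)
$k{\left(n,51 \right)} + r = \left(5 - \frac{261}{-660} - - \frac{35090}{27}\right) + 450 = \left(5 - - \frac{87}{220} + \frac{35090}{27}\right) + 450 = \left(5 + \frac{87}{220} + \frac{35090}{27}\right) + 450 = \frac{7751849}{5940} + 450 = \frac{10424849}{5940}$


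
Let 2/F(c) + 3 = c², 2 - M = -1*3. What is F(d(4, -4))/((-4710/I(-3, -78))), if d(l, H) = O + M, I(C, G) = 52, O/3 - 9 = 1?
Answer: -2/110685 ≈ -1.8069e-5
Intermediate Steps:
O = 30 (O = 27 + 3*1 = 27 + 3 = 30)
M = 5 (M = 2 - (-1)*3 = 2 - 1*(-3) = 2 + 3 = 5)
d(l, H) = 35 (d(l, H) = 30 + 5 = 35)
F(c) = 2/(-3 + c²)
F(d(4, -4))/((-4710/I(-3, -78))) = (2/(-3 + 35²))/((-4710/52)) = (2/(-3 + 1225))/((-4710*1/52)) = (2/1222)/(-2355/26) = (2*(1/1222))*(-26/2355) = (1/611)*(-26/2355) = -2/110685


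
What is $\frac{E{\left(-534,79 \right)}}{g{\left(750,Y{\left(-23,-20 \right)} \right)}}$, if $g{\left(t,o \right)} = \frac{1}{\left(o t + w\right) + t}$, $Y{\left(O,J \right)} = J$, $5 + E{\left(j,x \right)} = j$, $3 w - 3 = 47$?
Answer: $\frac{23015300}{3} \approx 7.6718 \cdot 10^{6}$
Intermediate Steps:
$w = \frac{50}{3}$ ($w = 1 + \frac{1}{3} \cdot 47 = 1 + \frac{47}{3} = \frac{50}{3} \approx 16.667$)
$E{\left(j,x \right)} = -5 + j$
$g{\left(t,o \right)} = \frac{1}{\frac{50}{3} + t + o t}$ ($g{\left(t,o \right)} = \frac{1}{\left(o t + \frac{50}{3}\right) + t} = \frac{1}{\left(\frac{50}{3} + o t\right) + t} = \frac{1}{\frac{50}{3} + t + o t}$)
$\frac{E{\left(-534,79 \right)}}{g{\left(750,Y{\left(-23,-20 \right)} \right)}} = \frac{-5 - 534}{3 \frac{1}{50 + 3 \cdot 750 + 3 \left(-20\right) 750}} = - \frac{539}{3 \frac{1}{50 + 2250 - 45000}} = - \frac{539}{3 \frac{1}{-42700}} = - \frac{539}{3 \left(- \frac{1}{42700}\right)} = - \frac{539}{- \frac{3}{42700}} = \left(-539\right) \left(- \frac{42700}{3}\right) = \frac{23015300}{3}$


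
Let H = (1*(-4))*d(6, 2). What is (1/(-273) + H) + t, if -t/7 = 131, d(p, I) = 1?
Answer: -251434/273 ≈ -921.00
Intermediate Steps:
t = -917 (t = -7*131 = -917)
H = -4 (H = (1*(-4))*1 = -4*1 = -4)
(1/(-273) + H) + t = (1/(-273) - 4) - 917 = (-1/273 - 4) - 917 = -1093/273 - 917 = -251434/273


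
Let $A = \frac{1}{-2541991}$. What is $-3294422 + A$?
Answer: $- \frac{8374391074203}{2541991} \approx -3.2944 \cdot 10^{6}$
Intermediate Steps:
$A = - \frac{1}{2541991} \approx -3.9339 \cdot 10^{-7}$
$-3294422 + A = -3294422 - \frac{1}{2541991} = - \frac{8374391074203}{2541991}$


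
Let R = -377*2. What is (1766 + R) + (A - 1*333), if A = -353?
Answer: 326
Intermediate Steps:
R = -754
(1766 + R) + (A - 1*333) = (1766 - 754) + (-353 - 1*333) = 1012 + (-353 - 333) = 1012 - 686 = 326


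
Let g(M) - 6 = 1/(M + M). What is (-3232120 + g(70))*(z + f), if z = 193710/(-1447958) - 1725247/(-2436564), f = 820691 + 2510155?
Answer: -379817600748059057950289953/35280423363120 ≈ -1.0766e+13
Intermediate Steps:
f = 3330846
z = 1013049191593/1764021168156 (z = 193710*(-1/1447958) - 1725247*(-1/2436564) = -96855/723979 + 1725247/2436564 = 1013049191593/1764021168156 ≈ 0.57428)
g(M) = 6 + 1/(2*M) (g(M) = 6 + 1/(M + M) = 6 + 1/(2*M))
(-3232120 + g(70))*(z + f) = (-3232120 + (6 + (½)/70))*(1013049191593/1764021168156 + 3330846) = (-3232120 + (6 + (½)*(1/70)))*(5875683864916931569/1764021168156) = (-3232120 + (6 + 1/140))*(5875683864916931569/1764021168156) = (-3232120 + 841/140)*(5875683864916931569/1764021168156) = -452495959/140*5875683864916931569/1764021168156 = -379817600748059057950289953/35280423363120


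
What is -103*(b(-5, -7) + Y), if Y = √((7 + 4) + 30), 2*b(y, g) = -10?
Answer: 515 - 103*√41 ≈ -144.52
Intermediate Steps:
b(y, g) = -5 (b(y, g) = (½)*(-10) = -5)
Y = √41 (Y = √(11 + 30) = √41 ≈ 6.4031)
-103*(b(-5, -7) + Y) = -103*(-5 + √41) = 515 - 103*√41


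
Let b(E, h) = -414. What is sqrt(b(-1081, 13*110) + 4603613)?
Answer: sqrt(4603199) ≈ 2145.5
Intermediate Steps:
sqrt(b(-1081, 13*110) + 4603613) = sqrt(-414 + 4603613) = sqrt(4603199)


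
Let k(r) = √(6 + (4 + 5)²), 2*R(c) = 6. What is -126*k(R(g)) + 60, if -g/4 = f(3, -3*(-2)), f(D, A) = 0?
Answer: 60 - 126*√87 ≈ -1115.3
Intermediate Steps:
g = 0 (g = -4*0 = 0)
R(c) = 3 (R(c) = (½)*6 = 3)
k(r) = √87 (k(r) = √(6 + 9²) = √(6 + 81) = √87)
-126*k(R(g)) + 60 = -126*√87 + 60 = 60 - 126*√87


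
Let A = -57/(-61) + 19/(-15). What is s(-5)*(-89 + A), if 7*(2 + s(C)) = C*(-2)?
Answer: 46708/915 ≈ 51.047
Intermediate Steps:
s(C) = -2 - 2*C/7 (s(C) = -2 + (C*(-2))/7 = -2 + (-2*C)/7 = -2 - 2*C/7)
A = -304/915 (A = -57*(-1/61) + 19*(-1/15) = 57/61 - 19/15 = -304/915 ≈ -0.33224)
s(-5)*(-89 + A) = (-2 - 2/7*(-5))*(-89 - 304/915) = (-2 + 10/7)*(-81739/915) = -4/7*(-81739/915) = 46708/915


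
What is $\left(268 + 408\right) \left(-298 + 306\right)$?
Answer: $5408$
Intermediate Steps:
$\left(268 + 408\right) \left(-298 + 306\right) = 676 \cdot 8 = 5408$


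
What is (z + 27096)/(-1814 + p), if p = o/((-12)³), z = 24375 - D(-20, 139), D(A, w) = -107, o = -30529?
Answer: -89126784/3104063 ≈ -28.713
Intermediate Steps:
z = 24482 (z = 24375 - 1*(-107) = 24375 + 107 = 24482)
p = 30529/1728 (p = -30529/((-12)³) = -30529/(-1728) = -30529*(-1/1728) = 30529/1728 ≈ 17.667)
(z + 27096)/(-1814 + p) = (24482 + 27096)/(-1814 + 30529/1728) = 51578/(-3104063/1728) = 51578*(-1728/3104063) = -89126784/3104063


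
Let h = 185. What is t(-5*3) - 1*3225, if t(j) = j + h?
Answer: -3055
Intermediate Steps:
t(j) = 185 + j (t(j) = j + 185 = 185 + j)
t(-5*3) - 1*3225 = (185 - 5*3) - 1*3225 = (185 - 15) - 3225 = 170 - 3225 = -3055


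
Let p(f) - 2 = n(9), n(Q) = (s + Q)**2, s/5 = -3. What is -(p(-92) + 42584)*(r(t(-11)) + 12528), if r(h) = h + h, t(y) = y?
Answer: -533030732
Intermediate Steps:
s = -15 (s = 5*(-3) = -15)
r(h) = 2*h
n(Q) = (-15 + Q)**2
p(f) = 38 (p(f) = 2 + (-15 + 9)**2 = 2 + (-6)**2 = 2 + 36 = 38)
-(p(-92) + 42584)*(r(t(-11)) + 12528) = -(38 + 42584)*(2*(-11) + 12528) = -42622*(-22 + 12528) = -42622*12506 = -1*533030732 = -533030732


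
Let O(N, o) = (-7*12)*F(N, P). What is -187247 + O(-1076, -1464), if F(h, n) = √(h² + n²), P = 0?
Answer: -277631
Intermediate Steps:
O(N, o) = -84*√(N²) (O(N, o) = (-7*12)*√(N² + 0²) = -84*√(N² + 0) = -84*√(N²))
-187247 + O(-1076, -1464) = -187247 - 84*√((-1076)²) = -187247 - 84*√1157776 = -187247 - 84*1076 = -187247 - 90384 = -277631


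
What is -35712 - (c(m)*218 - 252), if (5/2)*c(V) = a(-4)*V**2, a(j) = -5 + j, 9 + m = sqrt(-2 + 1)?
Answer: 27324 - 70632*I/5 ≈ 27324.0 - 14126.0*I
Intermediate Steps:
m = -9 + I (m = -9 + sqrt(-2 + 1) = -9 + sqrt(-1) = -9 + I ≈ -9.0 + 1.0*I)
c(V) = -18*V**2/5 (c(V) = 2*((-5 - 4)*V**2)/5 = 2*(-9*V**2)/5 = -18*V**2/5)
-35712 - (c(m)*218 - 252) = -35712 - (-18*(-9 + I)**2/5*218 - 252) = -35712 - (-3924*(-9 + I)**2/5 - 252) = -35712 - (-252 - 3924*(-9 + I)**2/5) = -35712 + (252 + 3924*(-9 + I)**2/5) = -35460 + 3924*(-9 + I)**2/5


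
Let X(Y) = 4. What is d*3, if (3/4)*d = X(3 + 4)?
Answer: 16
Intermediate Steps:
d = 16/3 (d = (4/3)*4 = 16/3 ≈ 5.3333)
d*3 = (16/3)*3 = 16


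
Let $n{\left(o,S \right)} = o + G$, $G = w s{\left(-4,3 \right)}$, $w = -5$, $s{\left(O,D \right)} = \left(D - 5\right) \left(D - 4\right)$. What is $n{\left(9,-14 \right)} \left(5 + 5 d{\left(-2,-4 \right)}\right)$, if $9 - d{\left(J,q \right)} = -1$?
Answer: $-55$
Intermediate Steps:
$d{\left(J,q \right)} = 10$ ($d{\left(J,q \right)} = 9 - -1 = 9 + 1 = 10$)
$s{\left(O,D \right)} = \left(-5 + D\right) \left(-4 + D\right)$
$G = -10$ ($G = - 5 \left(20 + 3^{2} - 27\right) = - 5 \left(20 + 9 - 27\right) = \left(-5\right) 2 = -10$)
$n{\left(o,S \right)} = -10 + o$ ($n{\left(o,S \right)} = o - 10 = -10 + o$)
$n{\left(9,-14 \right)} \left(5 + 5 d{\left(-2,-4 \right)}\right) = \left(-10 + 9\right) \left(5 + 5 \cdot 10\right) = - (5 + 50) = \left(-1\right) 55 = -55$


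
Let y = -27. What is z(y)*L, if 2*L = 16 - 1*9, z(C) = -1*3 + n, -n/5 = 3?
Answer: -63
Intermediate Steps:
n = -15 (n = -5*3 = -15)
z(C) = -18 (z(C) = -1*3 - 15 = -3 - 15 = -18)
L = 7/2 (L = (16 - 1*9)/2 = (16 - 9)/2 = (½)*7 = 7/2 ≈ 3.5000)
z(y)*L = -18*7/2 = -63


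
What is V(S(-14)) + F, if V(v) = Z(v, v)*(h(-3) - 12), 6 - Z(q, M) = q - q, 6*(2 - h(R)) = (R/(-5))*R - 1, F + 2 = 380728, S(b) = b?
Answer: 1903344/5 ≈ 3.8067e+5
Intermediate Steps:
F = 380726 (F = -2 + 380728 = 380726)
h(R) = 13/6 + R²/30 (h(R) = 2 - ((R/(-5))*R - 1)/6 = 2 - ((R*(-⅕))*R - 1)/6 = 2 - ((-R/5)*R - 1)/6 = 2 - (-R²/5 - 1)/6 = 2 - (-1 - R²/5)/6 = 2 + (⅙ + R²/30) = 13/6 + R²/30)
Z(q, M) = 6 (Z(q, M) = 6 - (q - q) = 6 - 1*0 = 6 + 0 = 6)
V(v) = -286/5 (V(v) = 6*((13/6 + (1/30)*(-3)²) - 12) = 6*((13/6 + (1/30)*9) - 12) = 6*((13/6 + 3/10) - 12) = 6*(37/15 - 12) = 6*(-143/15) = -286/5)
V(S(-14)) + F = -286/5 + 380726 = 1903344/5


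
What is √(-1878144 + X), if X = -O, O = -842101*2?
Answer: 7*I*√3958 ≈ 440.39*I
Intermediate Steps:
O = -1684202
X = 1684202 (X = -1*(-1684202) = 1684202)
√(-1878144 + X) = √(-1878144 + 1684202) = √(-193942) = 7*I*√3958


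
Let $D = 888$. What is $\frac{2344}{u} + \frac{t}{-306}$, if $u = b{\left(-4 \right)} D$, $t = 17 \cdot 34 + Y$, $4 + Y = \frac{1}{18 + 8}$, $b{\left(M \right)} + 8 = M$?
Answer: $- \frac{308489}{147186} \approx -2.0959$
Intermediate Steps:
$b{\left(M \right)} = -8 + M$
$Y = - \frac{103}{26}$ ($Y = -4 + \frac{1}{18 + 8} = -4 + \frac{1}{26} = - \frac{103}{26} \approx -3.9615$)
$t = \frac{14925}{26}$ ($t = 17 \cdot 34 - \frac{103}{26} = 578 - \frac{103}{26} = \frac{14925}{26} \approx 574.04$)
$u = -10656$ ($u = \left(-8 - 4\right) 888 = \left(-12\right) 888 = -10656$)
$\frac{2344}{u} + \frac{t}{-306} = \frac{2344}{-10656} + \frac{14925}{26 \left(-306\right)} = 2344 \left(- \frac{1}{10656}\right) + \frac{14925}{26} \left(- \frac{1}{306}\right) = - \frac{293}{1332} - \frac{4975}{2652} = - \frac{308489}{147186}$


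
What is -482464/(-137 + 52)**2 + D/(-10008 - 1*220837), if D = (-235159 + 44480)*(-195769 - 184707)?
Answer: -104855266610196/333571025 ≈ -3.1434e+5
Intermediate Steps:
D = 72548783204 (D = -190679*(-380476) = 72548783204)
-482464/(-137 + 52)**2 + D/(-10008 - 1*220837) = -482464/(-137 + 52)**2 + 72548783204/(-10008 - 1*220837) = -482464/((-85)**2) + 72548783204/(-10008 - 220837) = -482464/7225 + 72548783204/(-230845) = -482464*1/7225 + 72548783204*(-1/230845) = -482464/7225 - 72548783204/230845 = -104855266610196/333571025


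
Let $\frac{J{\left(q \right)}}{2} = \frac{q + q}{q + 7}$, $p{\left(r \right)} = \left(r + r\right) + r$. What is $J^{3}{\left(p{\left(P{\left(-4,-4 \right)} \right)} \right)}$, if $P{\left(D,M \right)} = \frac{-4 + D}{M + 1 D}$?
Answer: $\frac{216}{125} \approx 1.728$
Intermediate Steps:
$P{\left(D,M \right)} = \frac{-4 + D}{D + M}$ ($P{\left(D,M \right)} = \frac{-4 + D}{M + D} = \frac{-4 + D}{D + M}$)
$p{\left(r \right)} = 3 r$ ($p{\left(r \right)} = 2 r + r = 3 r$)
$J{\left(q \right)} = \frac{4 q}{7 + q}$ ($J{\left(q \right)} = 2 \frac{q + q}{q + 7} = 2 \frac{2 q}{7 + q} = \frac{4 q}{7 + q}$)
$J^{3}{\left(p{\left(P{\left(-4,-4 \right)} \right)} \right)} = \left(\frac{4 \cdot 3 \frac{-4 - 4}{-4 - 4}}{7 + 3 \frac{-4 - 4}{-4 - 4}}\right)^{3} = \left(\frac{4 \cdot 3 \frac{1}{-8} \left(-8\right)}{7 + 3 \frac{1}{-8} \left(-8\right)}\right)^{3} = \left(\frac{4 \cdot 3 \left(\left(- \frac{1}{8}\right) \left(-8\right)\right)}{7 + 3 \left(\left(- \frac{1}{8}\right) \left(-8\right)\right)}\right)^{3} = \left(\frac{4 \cdot 3 \cdot 1}{7 + 3 \cdot 1}\right)^{3} = \left(4 \cdot 3 \frac{1}{7 + 3}\right)^{3} = \left(4 \cdot 3 \cdot \frac{1}{10}\right)^{3} = \left(\frac{6}{5}\right)^{3} = \frac{216}{125}$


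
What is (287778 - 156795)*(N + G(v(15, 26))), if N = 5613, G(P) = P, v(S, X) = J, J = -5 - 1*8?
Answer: 733504800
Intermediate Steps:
J = -13 (J = -5 - 8 = -13)
v(S, X) = -13
(287778 - 156795)*(N + G(v(15, 26))) = (287778 - 156795)*(5613 - 13) = 130983*5600 = 733504800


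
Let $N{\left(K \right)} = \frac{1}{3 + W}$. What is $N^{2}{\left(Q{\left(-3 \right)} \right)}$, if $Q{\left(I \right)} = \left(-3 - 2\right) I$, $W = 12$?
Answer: $\frac{1}{225} \approx 0.0044444$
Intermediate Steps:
$Q{\left(I \right)} = - 5 I$
$N{\left(K \right)} = \frac{1}{15}$ ($N{\left(K \right)} = \frac{1}{3 + 12} = \frac{1}{15}$)
$N^{2}{\left(Q{\left(-3 \right)} \right)} = \left(\frac{1}{15}\right)^{2} = \frac{1}{225}$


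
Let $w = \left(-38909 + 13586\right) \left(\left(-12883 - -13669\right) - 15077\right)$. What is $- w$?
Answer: $-361890993$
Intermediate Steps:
$w = 361890993$ ($w = - 25323 \left(\left(-12883 + 13669\right) - 15077\right) = - 25323 \left(786 - 15077\right) = \left(-25323\right) \left(-14291\right) = 361890993$)
$- w = \left(-1\right) 361890993 = -361890993$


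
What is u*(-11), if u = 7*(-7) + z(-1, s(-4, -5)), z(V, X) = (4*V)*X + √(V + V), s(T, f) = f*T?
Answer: 1419 - 11*I*√2 ≈ 1419.0 - 15.556*I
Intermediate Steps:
s(T, f) = T*f
z(V, X) = √2*√V + 4*V*X (z(V, X) = 4*V*X + √(2*V) = 4*V*X + √2*√V = √2*√V + 4*V*X)
u = -129 + I*√2 (u = 7*(-7) + (√2*√(-1) + 4*(-1)*(-4*(-5))) = -49 + (√2*I + 4*(-1)*20) = -49 + (I*√2 - 80) = -49 + (-80 + I*√2) = -129 + I*√2 ≈ -129.0 + 1.4142*I)
u*(-11) = (-129 + I*√2)*(-11) = 1419 - 11*I*√2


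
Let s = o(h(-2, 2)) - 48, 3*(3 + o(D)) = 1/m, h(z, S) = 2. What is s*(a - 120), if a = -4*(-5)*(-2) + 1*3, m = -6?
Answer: 144283/18 ≈ 8015.7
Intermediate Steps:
o(D) = -55/18 (o(D) = -3 + (⅓)/(-6) = -3 + (⅓)*(-⅙) = -3 - 1/18 = -55/18)
a = -37 (a = 20*(-2) + 3 = -40 + 3 = -37)
s = -919/18 (s = -55/18 - 48 = -919/18 ≈ -51.056)
s*(a - 120) = -919*(-37 - 120)/18 = -919/18*(-157) = 144283/18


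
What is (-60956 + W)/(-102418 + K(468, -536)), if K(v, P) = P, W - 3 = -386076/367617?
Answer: 2489749453/4205293402 ≈ 0.59205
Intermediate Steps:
W = 238925/122539 (W = 3 - 386076/367617 = 3 - 386076*1/367617 = 3 - 128692/122539 = 238925/122539 ≈ 1.9498)
(-60956 + W)/(-102418 + K(468, -536)) = (-60956 + 238925/122539)/(-102418 - 536) = -7469248359/122539/(-102954) = -7469248359/122539*(-1/102954) = 2489749453/4205293402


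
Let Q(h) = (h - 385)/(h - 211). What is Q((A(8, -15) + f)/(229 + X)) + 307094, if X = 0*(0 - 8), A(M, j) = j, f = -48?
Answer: 7428955068/24191 ≈ 3.0710e+5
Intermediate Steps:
X = 0 (X = 0*(-8) = 0)
Q(h) = (-385 + h)/(-211 + h)
Q((A(8, -15) + f)/(229 + X)) + 307094 = (-385 + (-15 - 48)/(229 + 0))/(-211 + (-15 - 48)/(229 + 0)) + 307094 = (-385 - 63/229)/(-211 - 63/229) + 307094 = -88228/229/(-48382/229) + 307094 = -229/48382*(-88228/229) + 307094 = 44114/24191 + 307094 = 7428955068/24191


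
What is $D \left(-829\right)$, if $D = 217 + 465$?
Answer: $-565378$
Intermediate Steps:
$D = 682$
$D \left(-829\right) = 682 \left(-829\right) = -565378$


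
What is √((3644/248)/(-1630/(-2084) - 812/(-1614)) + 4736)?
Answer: √5328908917356002843/33503467 ≈ 68.902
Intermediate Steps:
√((3644/248)/(-1630/(-2084) - 812/(-1614)) + 4736) = √((3644*(1/248))/(-1630*(-1/2084) - 812*(-1/1614)) + 4736) = √(911/(62*(815/1042 + 406/807)) + 4736) = √(911/(62*(1080757/840894)) + 4736) = √((911/62)*(840894/1080757) + 4736) = √(383027217/33503467 + 4736) = √(159055446929/33503467) = √5328908917356002843/33503467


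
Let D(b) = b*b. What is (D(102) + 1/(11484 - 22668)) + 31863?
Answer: 472714127/11184 ≈ 42267.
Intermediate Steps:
D(b) = b²
(D(102) + 1/(11484 - 22668)) + 31863 = (102² + 1/(11484 - 22668)) + 31863 = (10404 + 1/(-11184)) + 31863 = (10404 - 1/11184) + 31863 = 116358335/11184 + 31863 = 472714127/11184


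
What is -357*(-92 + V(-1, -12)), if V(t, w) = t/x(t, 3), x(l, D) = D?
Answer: 32963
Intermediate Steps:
V(t, w) = t/3
-357*(-92 + V(-1, -12)) = -357*(-92 + (⅓)*(-1)) = -357*(-92 - ⅓) = -357*(-277/3) = 32963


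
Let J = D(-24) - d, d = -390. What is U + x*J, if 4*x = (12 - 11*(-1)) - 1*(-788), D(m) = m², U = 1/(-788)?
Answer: 154334921/788 ≈ 1.9586e+5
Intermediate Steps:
U = -1/788 ≈ -0.0012690
x = 811/4 (x = ((12 - 11*(-1)) - 1*(-788))/4 = ((12 + 11) + 788)/4 = (23 + 788)/4 = (¼)*811 = 811/4 ≈ 202.75)
J = 966 (J = (-24)² - 1*(-390) = 576 + 390 = 966)
U + x*J = -1/788 + (811/4)*966 = -1/788 + 391713/2 = 154334921/788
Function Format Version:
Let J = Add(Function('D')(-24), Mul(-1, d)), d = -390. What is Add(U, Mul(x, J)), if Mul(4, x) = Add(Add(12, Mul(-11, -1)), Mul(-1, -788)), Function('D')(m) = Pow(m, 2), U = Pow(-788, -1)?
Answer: Rational(154334921, 788) ≈ 1.9586e+5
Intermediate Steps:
U = Rational(-1, 788) ≈ -0.0012690
x = Rational(811, 4) (x = Mul(Rational(1, 4), Add(Add(12, Mul(-11, -1)), Mul(-1, -788))) = Mul(Rational(1, 4), Add(Add(12, 11), 788)) = Mul(Rational(1, 4), Add(23, 788)) = Mul(Rational(1, 4), 811) = Rational(811, 4) ≈ 202.75)
J = 966 (J = Add(Pow(-24, 2), Mul(-1, -390)) = Add(576, 390) = 966)
Add(U, Mul(x, J)) = Add(Rational(-1, 788), Mul(Rational(811, 4), 966)) = Add(Rational(-1, 788), Rational(391713, 2)) = Rational(154334921, 788)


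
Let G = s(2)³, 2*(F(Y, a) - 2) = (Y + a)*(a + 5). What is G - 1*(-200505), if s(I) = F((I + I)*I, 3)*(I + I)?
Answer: 6430009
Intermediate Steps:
F(Y, a) = 2 + (5 + a)*(Y + a)/2 (F(Y, a) = 2 + ((Y + a)*(a + 5))/2 = 2 + ((Y + a)*(5 + a))/2 = 2 + ((5 + a)*(Y + a))/2 = 2 + (5 + a)*(Y + a)/2)
s(I) = 2*I*(14 + 8*I²) (s(I) = (2 + (½)*3² + 5*((I + I)*I)/2 + (5/2)*3 + (½)*((I + I)*I)*3)*(I + I) = (2 + (½)*9 + 5*((2*I)*I)/2 + 15/2 + (½)*((2*I)*I)*3)*(2*I) = (2 + 9/2 + 5*(2*I²)/2 + 15/2 + (½)*(2*I²)*3)*(2*I) = (2 + 9/2 + 5*I² + 15/2 + 3*I²)*(2*I) = (14 + 8*I²)*(2*I) = 2*I*(14 + 8*I²))
G = 6229504 (G = (16*2³ + 28*2)³ = (16*8 + 56)³ = (128 + 56)³ = 184³ = 6229504)
G - 1*(-200505) = 6229504 - 1*(-200505) = 6229504 + 200505 = 6430009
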